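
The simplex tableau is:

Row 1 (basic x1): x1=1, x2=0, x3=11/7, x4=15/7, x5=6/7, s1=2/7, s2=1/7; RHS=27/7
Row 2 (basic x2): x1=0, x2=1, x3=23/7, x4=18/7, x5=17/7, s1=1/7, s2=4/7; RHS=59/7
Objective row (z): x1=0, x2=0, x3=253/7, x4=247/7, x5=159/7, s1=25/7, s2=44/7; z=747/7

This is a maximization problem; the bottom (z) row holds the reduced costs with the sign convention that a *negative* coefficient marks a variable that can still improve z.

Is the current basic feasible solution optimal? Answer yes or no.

No objective-row coefficient is strictly negative, so no entering variable exists; the tableau is optimal.

yes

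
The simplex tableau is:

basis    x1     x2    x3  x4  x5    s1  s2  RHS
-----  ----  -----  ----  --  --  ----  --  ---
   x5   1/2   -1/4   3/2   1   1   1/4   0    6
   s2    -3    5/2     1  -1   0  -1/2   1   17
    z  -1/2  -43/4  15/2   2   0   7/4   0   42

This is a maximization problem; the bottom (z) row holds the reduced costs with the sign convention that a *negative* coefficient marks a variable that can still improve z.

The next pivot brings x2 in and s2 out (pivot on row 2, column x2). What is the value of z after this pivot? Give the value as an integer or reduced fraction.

1151/10

Minimum ratio for x2: 17/(5/2) = 34/5.
z changes by −(z-row coeff of x2)·ratio = −(-43/4)·(34/5) = 731/10.
New z = 42 + (731/10) = 1151/10.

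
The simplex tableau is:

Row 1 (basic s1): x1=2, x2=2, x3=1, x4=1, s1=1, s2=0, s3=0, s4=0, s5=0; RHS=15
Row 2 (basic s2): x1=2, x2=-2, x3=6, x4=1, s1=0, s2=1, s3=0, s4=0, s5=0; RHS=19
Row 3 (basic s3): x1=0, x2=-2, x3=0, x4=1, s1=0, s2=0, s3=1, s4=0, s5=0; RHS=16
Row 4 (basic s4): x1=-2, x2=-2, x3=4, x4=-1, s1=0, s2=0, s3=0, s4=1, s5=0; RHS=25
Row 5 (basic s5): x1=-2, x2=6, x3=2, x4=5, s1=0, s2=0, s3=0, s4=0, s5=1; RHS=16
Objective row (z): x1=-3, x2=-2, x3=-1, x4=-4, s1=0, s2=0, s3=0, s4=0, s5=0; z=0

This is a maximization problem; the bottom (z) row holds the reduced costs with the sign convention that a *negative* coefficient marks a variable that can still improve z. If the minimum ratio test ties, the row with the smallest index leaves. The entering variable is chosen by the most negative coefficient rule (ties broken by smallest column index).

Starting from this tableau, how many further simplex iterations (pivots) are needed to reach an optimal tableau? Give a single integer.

2

pivot: x4 in, s5 out → z = 64/5
pivot: x1 in, s1 out → z = 425/12
No improving column remains; optimal.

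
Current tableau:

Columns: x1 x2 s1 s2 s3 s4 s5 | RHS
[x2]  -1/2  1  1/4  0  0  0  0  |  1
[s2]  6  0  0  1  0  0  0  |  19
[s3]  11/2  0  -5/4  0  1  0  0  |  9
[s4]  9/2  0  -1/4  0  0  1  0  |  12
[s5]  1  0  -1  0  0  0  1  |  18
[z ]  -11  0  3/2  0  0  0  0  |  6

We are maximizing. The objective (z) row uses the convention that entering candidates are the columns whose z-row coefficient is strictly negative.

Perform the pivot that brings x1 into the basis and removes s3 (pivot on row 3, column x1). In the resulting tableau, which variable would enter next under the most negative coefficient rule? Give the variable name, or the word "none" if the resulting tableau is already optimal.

s1

Pivot element 11/2. New z-row = old z-row − (-11)·(row 3/(11/2)).
Updated z-row coefficients: x1: 0, x2: 0, s1: -1, s2: 0, s3: 2, s4: 0, s5: 0.
The most negative is -1 in column s1, so s1 would enter next.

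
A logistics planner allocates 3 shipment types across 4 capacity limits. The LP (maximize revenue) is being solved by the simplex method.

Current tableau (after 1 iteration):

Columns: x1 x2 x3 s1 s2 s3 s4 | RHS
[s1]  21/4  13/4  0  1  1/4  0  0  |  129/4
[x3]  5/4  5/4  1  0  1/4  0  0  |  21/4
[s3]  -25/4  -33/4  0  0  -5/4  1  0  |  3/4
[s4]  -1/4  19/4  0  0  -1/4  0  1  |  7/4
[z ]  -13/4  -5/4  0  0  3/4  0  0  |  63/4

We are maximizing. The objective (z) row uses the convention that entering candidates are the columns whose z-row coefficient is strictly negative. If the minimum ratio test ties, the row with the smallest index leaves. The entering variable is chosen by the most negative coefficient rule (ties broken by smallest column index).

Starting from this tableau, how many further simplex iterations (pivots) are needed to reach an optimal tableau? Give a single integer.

1

pivot: x1 in, x3 out → z = 147/5
No improving column remains; optimal.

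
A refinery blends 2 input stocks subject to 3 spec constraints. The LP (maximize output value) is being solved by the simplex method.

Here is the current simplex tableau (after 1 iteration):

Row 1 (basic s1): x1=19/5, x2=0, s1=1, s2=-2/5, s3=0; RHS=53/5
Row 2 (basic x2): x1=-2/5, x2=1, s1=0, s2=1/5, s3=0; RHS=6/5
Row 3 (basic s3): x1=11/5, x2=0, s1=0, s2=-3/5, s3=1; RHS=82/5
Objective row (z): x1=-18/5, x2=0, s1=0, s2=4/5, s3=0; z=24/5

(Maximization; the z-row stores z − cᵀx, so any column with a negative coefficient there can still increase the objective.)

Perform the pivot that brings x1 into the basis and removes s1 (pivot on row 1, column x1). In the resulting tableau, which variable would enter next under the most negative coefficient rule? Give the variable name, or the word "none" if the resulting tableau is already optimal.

Pivot element 19/5. New z-row = old z-row − (-18/5)·(row 1/(19/5)).
Updated z-row coefficients: x1: 0, x2: 0, s1: 18/19, s2: 8/19, s3: 0.
No coefficient is strictly negative; the tableau after this pivot is optimal.

none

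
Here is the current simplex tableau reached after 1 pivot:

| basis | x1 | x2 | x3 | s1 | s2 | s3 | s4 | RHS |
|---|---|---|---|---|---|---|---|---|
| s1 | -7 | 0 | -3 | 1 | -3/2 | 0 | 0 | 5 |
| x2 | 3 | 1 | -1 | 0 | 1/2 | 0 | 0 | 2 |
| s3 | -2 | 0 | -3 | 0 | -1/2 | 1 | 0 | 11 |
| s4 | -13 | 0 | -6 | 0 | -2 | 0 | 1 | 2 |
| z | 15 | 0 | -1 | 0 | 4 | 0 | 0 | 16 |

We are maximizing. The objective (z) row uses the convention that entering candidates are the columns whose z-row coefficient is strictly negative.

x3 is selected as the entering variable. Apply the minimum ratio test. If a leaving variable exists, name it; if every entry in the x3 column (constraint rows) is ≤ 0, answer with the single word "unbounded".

x3-column entries: row 1: -3, row 2: -1, row 3: -3, row 4: -6. All ≤ 0, so x3 can increase without bound; the LP is unbounded in this direction.

unbounded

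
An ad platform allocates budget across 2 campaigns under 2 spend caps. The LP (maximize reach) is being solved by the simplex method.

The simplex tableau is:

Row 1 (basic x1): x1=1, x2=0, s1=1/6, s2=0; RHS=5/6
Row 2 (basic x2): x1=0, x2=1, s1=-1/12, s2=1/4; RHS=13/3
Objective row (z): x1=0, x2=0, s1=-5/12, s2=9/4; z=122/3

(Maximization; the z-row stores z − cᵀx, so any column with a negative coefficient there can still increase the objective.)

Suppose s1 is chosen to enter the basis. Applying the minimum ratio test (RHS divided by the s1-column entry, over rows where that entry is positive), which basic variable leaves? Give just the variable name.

Ratios: row 1 (x1): (5/6)/(1/6) = 5; row 2 (x2): entry -1/12 ≤ 0, skip.
Minimum ratio 5 is in the x1 row, so x1 leaves.

x1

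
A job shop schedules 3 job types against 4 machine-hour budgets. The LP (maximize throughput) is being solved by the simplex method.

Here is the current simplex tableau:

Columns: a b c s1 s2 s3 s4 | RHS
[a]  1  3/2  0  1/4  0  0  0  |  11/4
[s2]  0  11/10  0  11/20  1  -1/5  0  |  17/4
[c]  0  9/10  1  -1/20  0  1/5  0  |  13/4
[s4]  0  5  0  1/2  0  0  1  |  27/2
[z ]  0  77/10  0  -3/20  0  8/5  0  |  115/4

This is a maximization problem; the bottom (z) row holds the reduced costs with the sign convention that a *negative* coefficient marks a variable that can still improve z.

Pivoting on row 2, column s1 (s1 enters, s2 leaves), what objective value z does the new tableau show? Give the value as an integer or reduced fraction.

329/11

Minimum ratio for s1: (17/4)/(11/20) = 85/11.
z changes by −(z-row coeff of s1)·ratio = −(-3/20)·(85/11) = 51/44.
New z = 115/4 + (51/44) = 329/11.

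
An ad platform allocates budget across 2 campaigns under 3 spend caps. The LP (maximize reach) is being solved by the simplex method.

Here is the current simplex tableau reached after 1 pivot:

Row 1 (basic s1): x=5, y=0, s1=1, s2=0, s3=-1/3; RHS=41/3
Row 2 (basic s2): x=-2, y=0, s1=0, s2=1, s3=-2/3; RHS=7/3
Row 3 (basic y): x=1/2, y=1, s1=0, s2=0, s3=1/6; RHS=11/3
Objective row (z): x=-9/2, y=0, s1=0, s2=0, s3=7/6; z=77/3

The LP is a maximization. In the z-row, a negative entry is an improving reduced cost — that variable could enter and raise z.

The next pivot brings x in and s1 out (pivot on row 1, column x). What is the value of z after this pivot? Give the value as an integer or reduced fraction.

Minimum ratio for x: (41/3)/5 = 41/15.
z changes by −(z-row coeff of x)·ratio = −(-9/2)·(41/15) = 123/10.
New z = 77/3 + (123/10) = 1139/30.

1139/30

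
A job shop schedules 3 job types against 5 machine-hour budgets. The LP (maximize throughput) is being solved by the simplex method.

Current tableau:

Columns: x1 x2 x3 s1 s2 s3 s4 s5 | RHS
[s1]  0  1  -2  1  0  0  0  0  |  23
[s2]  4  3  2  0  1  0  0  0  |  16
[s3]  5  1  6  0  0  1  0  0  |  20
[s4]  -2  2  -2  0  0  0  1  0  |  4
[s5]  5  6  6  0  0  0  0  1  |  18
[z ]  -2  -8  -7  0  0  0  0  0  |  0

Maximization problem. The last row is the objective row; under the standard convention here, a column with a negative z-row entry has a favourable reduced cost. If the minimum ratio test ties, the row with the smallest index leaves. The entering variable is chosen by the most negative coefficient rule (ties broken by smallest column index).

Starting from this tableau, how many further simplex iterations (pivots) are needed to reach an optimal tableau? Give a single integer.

pivot: x2 in, s4 out → z = 16
pivot: x3 in, s5 out → z = 47/2
No improving column remains; optimal.

2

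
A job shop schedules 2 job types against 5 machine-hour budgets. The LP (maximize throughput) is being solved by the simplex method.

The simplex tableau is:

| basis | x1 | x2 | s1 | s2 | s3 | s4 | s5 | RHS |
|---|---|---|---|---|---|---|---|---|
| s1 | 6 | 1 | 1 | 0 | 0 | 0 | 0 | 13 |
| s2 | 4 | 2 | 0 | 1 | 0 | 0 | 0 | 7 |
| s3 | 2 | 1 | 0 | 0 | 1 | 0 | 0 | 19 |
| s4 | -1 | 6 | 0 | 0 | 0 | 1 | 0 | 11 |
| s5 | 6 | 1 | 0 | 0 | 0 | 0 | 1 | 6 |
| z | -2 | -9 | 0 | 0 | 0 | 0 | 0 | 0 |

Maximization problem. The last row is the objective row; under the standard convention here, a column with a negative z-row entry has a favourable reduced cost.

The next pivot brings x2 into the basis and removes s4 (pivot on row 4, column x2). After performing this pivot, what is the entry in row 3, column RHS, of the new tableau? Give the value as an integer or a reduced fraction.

Pivot element is row 4, column x2: 6.
Normalize row 4: new (row 4, RHS) = 11/6 = 11/6.
row 3 ← row 3 − 1·(new row 4): 19 − 1·(11/6) = 103/6.

103/6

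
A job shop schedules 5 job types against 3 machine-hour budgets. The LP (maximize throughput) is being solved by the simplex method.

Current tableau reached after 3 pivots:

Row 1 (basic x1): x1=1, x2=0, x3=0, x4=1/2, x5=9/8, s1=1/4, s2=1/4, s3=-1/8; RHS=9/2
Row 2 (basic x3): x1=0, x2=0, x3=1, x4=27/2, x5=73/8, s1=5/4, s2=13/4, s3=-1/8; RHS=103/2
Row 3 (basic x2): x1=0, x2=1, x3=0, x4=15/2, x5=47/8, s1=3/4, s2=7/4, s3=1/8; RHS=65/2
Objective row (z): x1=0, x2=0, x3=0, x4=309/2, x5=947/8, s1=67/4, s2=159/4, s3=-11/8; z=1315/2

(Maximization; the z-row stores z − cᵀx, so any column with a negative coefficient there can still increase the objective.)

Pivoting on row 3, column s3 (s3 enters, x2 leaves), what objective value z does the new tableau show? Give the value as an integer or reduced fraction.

1015

Minimum ratio for s3: (65/2)/(1/8) = 260.
z changes by −(z-row coeff of s3)·ratio = −(-11/8)·260 = 715/2.
New z = 1315/2 + (715/2) = 1015.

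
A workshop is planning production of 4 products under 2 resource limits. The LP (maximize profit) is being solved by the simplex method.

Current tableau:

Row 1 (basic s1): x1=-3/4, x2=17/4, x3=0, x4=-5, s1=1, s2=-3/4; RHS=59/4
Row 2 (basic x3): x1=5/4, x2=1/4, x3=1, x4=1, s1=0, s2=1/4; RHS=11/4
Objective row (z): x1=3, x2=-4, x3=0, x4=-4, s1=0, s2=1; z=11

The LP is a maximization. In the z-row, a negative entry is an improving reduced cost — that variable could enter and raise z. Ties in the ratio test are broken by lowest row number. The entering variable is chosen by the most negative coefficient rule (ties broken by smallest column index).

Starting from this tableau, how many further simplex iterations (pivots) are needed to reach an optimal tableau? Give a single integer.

pivot: x2 in, s1 out → z = 423/17
pivot: x4 in, x3 out → z = 413/11
No improving column remains; optimal.

2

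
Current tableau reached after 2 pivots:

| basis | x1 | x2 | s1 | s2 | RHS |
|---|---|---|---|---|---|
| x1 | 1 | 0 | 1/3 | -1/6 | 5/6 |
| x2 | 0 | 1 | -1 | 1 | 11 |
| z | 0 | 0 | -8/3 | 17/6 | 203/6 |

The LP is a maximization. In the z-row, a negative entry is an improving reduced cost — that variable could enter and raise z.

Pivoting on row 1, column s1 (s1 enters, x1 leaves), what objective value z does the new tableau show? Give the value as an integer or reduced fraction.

81/2

Minimum ratio for s1: (5/6)/(1/3) = 5/2.
z changes by −(z-row coeff of s1)·ratio = −(-8/3)·(5/2) = 20/3.
New z = 203/6 + (20/3) = 81/2.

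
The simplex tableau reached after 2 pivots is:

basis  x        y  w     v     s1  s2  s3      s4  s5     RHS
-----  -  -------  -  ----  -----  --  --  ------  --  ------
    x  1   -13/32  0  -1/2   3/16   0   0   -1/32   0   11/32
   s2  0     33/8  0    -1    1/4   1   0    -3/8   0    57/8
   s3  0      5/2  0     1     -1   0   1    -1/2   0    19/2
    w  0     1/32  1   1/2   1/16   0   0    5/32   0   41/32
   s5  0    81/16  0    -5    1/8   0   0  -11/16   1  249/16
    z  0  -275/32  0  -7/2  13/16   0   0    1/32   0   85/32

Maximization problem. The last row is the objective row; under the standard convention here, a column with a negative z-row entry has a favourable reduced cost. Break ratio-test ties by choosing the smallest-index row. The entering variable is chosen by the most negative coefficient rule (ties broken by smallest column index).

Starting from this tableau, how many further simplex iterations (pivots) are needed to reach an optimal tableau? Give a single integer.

2

pivot: y in, s2 out → z = 35/2
pivot: v in, w out → z = 31
No improving column remains; optimal.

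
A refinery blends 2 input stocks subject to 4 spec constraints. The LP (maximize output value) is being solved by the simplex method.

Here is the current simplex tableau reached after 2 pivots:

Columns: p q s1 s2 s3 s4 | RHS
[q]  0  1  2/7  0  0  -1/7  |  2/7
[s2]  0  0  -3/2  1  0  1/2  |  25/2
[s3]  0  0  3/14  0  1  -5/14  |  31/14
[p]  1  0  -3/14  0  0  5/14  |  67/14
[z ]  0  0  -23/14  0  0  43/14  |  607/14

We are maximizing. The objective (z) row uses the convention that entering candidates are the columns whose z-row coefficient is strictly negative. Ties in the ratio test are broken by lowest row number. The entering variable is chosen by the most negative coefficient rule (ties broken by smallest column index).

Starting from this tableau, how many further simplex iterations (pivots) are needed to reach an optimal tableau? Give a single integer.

1

pivot: s1 in, q out → z = 45
No improving column remains; optimal.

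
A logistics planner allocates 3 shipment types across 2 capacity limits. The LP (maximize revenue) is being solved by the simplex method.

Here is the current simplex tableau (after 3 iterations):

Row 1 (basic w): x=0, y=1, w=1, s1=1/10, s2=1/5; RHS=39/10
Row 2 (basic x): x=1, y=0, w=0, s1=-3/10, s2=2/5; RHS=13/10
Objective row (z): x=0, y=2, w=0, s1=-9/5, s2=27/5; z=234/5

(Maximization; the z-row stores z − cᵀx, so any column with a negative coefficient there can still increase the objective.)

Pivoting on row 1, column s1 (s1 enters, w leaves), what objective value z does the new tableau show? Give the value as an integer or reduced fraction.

Minimum ratio for s1: (39/10)/(1/10) = 39.
z changes by −(z-row coeff of s1)·ratio = −(-9/5)·39 = 351/5.
New z = 234/5 + (351/5) = 117.

117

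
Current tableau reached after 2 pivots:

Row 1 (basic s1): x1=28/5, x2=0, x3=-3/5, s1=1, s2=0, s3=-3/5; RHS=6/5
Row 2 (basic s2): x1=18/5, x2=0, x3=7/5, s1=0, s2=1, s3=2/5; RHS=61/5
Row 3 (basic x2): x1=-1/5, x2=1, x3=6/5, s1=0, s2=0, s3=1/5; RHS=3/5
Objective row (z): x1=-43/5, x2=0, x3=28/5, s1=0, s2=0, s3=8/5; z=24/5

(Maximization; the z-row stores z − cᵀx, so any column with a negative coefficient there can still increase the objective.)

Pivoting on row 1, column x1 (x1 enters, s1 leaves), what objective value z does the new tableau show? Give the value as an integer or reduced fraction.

93/14

Minimum ratio for x1: (6/5)/(28/5) = 3/14.
z changes by −(z-row coeff of x1)·ratio = −(-43/5)·(3/14) = 129/70.
New z = 24/5 + (129/70) = 93/14.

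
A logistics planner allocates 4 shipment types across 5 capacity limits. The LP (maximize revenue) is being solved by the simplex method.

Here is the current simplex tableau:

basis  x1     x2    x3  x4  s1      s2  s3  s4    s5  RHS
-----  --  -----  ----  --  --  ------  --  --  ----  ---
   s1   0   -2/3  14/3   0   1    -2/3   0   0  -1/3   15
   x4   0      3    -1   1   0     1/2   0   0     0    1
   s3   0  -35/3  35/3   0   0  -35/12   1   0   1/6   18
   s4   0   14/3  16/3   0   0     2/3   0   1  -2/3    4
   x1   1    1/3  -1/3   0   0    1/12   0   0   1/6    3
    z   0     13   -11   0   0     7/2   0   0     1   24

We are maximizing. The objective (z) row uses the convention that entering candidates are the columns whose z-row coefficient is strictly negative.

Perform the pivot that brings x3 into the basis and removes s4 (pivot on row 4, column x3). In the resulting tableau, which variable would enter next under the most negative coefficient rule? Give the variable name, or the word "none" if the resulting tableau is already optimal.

s5

Pivot element 16/3. New z-row = old z-row − (-11)·(row 4/(16/3)).
Updated z-row coefficients: x1: 0, x2: 181/8, x3: 0, x4: 0, s1: 0, s2: 39/8, s3: 0, s4: 33/16, s5: -3/8.
The most negative is -3/8 in column s5, so s5 would enter next.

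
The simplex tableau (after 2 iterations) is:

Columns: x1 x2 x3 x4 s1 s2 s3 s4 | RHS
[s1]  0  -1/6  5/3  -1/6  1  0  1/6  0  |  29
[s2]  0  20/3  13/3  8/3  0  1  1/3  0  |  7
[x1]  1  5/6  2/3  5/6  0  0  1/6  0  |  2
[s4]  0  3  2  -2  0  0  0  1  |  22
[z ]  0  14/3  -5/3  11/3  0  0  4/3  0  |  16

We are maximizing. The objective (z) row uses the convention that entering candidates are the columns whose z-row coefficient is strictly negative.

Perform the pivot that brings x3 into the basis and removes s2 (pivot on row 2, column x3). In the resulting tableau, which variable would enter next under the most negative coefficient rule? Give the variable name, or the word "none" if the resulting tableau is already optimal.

none

Pivot element 13/3. New z-row = old z-row − (-5/3)·(row 2/(13/3)).
Updated z-row coefficients: x1: 0, x2: 94/13, x3: 0, x4: 61/13, s1: 0, s2: 5/13, s3: 19/13, s4: 0.
No coefficient is strictly negative; the tableau after this pivot is optimal.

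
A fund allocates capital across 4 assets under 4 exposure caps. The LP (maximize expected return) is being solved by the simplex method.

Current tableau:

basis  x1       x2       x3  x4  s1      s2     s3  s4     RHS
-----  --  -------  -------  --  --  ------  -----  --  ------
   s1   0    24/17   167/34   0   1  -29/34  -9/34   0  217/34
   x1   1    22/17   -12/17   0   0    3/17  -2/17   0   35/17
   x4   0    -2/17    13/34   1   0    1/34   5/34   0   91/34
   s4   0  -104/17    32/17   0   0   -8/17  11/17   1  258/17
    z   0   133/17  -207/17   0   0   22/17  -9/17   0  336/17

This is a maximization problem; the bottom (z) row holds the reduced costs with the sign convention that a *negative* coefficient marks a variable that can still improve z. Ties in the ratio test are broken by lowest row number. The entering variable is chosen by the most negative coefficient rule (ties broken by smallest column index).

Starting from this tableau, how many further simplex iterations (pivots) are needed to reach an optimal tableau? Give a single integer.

pivot: x3 in, s1 out → z = 5943/167
pivot: s3 in, x4 out → z = 51
pivot: s2 in, s3 out → z = 217/4
No improving column remains; optimal.

3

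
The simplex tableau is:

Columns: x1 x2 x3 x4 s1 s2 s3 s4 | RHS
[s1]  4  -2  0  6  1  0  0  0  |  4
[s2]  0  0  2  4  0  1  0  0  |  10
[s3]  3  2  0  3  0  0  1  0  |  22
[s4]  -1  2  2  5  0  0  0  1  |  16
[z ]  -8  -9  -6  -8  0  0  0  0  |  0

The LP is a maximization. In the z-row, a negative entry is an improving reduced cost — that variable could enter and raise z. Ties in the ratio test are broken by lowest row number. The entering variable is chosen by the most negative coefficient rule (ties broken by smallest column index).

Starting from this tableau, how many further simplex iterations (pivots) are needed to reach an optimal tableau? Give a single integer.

pivot: x2 in, s4 out → z = 72
pivot: x1 in, s3 out → z = 363/4
pivot: x3 in, s1 out → z = 736/7
No improving column remains; optimal.

3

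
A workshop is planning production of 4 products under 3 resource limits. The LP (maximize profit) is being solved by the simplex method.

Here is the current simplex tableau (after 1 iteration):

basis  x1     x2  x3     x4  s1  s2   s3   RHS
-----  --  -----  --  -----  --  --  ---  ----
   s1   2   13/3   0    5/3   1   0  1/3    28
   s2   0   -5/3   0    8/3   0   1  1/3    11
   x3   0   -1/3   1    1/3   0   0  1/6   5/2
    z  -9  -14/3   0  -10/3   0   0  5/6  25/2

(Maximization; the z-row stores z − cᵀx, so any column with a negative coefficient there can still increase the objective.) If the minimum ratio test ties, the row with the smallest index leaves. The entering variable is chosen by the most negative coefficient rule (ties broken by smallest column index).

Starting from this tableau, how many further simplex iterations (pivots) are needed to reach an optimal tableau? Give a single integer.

1

pivot: x1 in, s1 out → z = 277/2
No improving column remains; optimal.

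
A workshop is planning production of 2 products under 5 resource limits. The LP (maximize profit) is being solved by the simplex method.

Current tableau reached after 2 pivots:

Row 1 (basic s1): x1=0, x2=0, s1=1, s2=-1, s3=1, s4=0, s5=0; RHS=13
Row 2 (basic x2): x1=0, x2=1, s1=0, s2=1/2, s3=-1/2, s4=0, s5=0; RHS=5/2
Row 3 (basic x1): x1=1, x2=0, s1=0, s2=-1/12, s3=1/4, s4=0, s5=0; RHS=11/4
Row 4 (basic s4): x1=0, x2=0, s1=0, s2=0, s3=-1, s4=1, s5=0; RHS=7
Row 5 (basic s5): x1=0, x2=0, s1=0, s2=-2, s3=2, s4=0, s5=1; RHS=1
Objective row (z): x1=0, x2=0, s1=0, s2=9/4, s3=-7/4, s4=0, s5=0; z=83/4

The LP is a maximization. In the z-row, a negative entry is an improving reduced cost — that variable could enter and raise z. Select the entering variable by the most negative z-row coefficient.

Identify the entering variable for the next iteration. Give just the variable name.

s3

Objective-row coefficients: x1: 0, x2: 0, s1: 0, s2: 9/4, s3: -7/4, s4: 0, s5: 0.
The most negative is -7/4 in column s3, so s3 enters.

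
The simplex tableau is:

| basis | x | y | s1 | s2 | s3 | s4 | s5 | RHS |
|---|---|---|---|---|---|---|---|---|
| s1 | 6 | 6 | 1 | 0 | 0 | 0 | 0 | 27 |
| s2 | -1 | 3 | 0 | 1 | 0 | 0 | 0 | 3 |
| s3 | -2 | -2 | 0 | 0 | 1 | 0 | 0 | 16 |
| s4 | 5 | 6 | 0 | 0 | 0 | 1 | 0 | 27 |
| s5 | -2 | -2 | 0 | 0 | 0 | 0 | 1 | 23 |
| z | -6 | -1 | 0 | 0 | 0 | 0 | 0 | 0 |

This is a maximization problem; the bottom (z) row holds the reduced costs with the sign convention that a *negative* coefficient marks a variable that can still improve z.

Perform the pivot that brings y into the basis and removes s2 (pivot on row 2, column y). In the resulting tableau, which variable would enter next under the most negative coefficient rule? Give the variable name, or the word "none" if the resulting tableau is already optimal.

x

Pivot element 3. New z-row = old z-row − (-1)·(row 2/3).
Updated z-row coefficients: x: -19/3, y: 0, s1: 0, s2: 1/3, s3: 0, s4: 0, s5: 0.
The most negative is -19/3 in column x, so x would enter next.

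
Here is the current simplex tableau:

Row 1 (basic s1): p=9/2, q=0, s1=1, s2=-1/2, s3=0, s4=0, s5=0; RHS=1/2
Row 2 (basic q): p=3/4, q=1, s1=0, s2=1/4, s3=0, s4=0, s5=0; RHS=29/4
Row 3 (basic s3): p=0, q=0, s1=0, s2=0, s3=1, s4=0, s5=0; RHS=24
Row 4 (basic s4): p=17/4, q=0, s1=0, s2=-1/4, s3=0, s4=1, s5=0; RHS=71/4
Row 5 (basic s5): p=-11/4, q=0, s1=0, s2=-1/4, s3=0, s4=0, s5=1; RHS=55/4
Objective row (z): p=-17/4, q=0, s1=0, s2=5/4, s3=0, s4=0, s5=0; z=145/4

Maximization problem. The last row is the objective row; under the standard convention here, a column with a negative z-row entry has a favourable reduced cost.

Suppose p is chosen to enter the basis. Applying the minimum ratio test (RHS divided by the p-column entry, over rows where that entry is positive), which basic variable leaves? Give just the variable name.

s1

Ratios: row 1 (s1): (1/2)/(9/2) = 1/9; row 2 (q): (29/4)/(3/4) = 29/3; row 3 (s3): entry 0 ≤ 0, skip; row 4 (s4): (71/4)/(17/4) = 71/17; row 5 (s5): entry -11/4 ≤ 0, skip.
Minimum ratio 1/9 is in the s1 row, so s1 leaves.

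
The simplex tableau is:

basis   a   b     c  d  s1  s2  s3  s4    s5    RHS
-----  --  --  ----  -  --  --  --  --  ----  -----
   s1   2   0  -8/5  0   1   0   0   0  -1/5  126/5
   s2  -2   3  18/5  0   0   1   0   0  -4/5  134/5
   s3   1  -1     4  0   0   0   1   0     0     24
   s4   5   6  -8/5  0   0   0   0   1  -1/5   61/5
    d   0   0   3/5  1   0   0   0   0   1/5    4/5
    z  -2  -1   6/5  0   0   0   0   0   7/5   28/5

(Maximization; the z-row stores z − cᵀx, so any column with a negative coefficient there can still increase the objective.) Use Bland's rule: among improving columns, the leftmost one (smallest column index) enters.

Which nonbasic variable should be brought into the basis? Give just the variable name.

Objective-row coefficients: a: -2, b: -1, c: 6/5, d: 0, s1: 0, s2: 0, s3: 0, s4: 0, s5: 7/5.
Improving columns: a, b. Bland's rule picks the smallest column index → a.

a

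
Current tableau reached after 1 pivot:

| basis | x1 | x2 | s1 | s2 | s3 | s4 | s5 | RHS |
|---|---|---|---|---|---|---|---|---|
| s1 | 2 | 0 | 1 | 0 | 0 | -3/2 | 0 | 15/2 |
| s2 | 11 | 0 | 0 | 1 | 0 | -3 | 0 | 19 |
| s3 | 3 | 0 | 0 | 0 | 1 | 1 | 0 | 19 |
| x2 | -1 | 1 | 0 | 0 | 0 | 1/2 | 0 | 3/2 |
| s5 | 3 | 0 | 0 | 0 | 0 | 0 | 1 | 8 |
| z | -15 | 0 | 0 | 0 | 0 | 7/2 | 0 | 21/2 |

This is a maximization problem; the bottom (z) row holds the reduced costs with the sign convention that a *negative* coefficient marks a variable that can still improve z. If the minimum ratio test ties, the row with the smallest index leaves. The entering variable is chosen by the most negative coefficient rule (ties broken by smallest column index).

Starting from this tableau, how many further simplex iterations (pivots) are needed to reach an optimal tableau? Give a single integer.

2

pivot: x1 in, s2 out → z = 801/22
pivot: s4 in, s5 out → z = 346/9
No improving column remains; optimal.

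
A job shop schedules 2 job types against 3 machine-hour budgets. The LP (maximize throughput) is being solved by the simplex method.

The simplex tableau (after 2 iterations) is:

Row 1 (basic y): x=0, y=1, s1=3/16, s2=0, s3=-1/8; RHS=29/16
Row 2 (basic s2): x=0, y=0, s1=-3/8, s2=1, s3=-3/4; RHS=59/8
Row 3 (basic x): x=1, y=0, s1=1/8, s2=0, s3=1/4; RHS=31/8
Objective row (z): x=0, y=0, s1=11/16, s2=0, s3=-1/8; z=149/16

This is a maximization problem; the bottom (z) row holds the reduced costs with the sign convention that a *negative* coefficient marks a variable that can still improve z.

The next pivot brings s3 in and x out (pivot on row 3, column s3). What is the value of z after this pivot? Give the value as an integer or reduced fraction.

Minimum ratio for s3: (31/8)/(1/4) = 31/2.
z changes by −(z-row coeff of s3)·ratio = −(-1/8)·(31/2) = 31/16.
New z = 149/16 + (31/16) = 45/4.

45/4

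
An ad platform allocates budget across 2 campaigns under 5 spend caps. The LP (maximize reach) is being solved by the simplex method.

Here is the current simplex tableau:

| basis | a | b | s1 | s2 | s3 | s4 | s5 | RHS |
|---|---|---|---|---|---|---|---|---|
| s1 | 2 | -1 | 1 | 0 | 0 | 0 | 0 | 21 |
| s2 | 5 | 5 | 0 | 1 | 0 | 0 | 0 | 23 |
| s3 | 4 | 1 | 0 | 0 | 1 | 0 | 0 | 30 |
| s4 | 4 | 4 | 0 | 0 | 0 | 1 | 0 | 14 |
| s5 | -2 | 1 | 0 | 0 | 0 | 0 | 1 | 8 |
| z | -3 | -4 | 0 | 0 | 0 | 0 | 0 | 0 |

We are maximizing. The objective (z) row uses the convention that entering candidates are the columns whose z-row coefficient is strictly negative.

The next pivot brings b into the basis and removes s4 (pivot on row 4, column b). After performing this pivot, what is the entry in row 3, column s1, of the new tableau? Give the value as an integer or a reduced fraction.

0

Pivot element is row 4, column b: 4.
Normalize row 4: new (row 4, s1) = 0/4 = 0.
row 3 ← row 3 − 1·(new row 4): 0 − 1·0 = 0.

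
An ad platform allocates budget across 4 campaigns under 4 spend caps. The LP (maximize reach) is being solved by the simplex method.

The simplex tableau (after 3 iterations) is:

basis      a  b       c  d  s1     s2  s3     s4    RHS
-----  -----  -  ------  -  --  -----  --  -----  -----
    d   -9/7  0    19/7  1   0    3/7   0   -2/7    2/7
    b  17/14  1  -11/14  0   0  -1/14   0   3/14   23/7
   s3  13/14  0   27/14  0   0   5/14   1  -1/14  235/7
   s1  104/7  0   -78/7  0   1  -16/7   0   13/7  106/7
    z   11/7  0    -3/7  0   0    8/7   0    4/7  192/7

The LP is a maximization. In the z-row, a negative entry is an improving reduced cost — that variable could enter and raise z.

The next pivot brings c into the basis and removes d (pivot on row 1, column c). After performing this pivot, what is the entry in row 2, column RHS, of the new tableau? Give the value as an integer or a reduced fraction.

Pivot element is row 1, column c: 19/7.
Normalize row 1: new (row 1, RHS) = (2/7)/(19/7) = 2/19.
row 2 ← row 2 − (-11/14)·(new row 1): 23/7 − (-11/14)·(2/19) = 64/19.

64/19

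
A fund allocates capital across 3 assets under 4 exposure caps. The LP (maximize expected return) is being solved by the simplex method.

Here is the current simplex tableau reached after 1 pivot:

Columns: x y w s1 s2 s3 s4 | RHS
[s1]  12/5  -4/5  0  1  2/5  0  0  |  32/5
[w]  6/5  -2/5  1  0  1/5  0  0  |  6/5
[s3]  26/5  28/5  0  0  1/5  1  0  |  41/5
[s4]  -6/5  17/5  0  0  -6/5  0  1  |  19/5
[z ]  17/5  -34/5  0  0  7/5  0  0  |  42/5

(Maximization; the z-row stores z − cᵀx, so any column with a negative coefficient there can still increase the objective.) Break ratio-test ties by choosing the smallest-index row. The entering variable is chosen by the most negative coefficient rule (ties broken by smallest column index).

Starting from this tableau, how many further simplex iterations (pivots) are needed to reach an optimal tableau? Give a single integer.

2

pivot: y in, s4 out → z = 16
pivot: s2 in, s3 out → z = 625/37
No improving column remains; optimal.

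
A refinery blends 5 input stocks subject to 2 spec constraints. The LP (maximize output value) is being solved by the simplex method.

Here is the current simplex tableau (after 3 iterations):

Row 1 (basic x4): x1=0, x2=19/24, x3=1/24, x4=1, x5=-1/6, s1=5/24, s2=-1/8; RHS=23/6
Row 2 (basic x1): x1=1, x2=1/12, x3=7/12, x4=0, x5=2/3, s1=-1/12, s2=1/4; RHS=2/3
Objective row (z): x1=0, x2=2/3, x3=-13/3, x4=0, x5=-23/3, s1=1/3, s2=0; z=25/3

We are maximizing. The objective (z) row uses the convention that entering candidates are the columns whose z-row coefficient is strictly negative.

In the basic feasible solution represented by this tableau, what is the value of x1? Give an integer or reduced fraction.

2/3

x1 is basic (row 2); its value is the RHS of that row: 2/3.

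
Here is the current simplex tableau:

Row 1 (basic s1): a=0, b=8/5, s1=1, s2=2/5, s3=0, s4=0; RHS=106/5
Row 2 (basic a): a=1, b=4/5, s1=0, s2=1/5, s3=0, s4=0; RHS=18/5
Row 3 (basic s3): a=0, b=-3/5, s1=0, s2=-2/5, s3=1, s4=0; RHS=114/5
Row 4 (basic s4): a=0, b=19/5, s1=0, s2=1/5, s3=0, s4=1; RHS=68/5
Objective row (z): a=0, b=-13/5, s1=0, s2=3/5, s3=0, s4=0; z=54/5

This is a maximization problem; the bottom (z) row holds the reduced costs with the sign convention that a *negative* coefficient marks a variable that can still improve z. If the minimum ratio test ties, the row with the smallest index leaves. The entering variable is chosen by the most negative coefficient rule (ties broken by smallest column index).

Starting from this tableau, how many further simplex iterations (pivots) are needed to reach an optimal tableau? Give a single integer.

pivot: b in, s4 out → z = 382/19
No improving column remains; optimal.

1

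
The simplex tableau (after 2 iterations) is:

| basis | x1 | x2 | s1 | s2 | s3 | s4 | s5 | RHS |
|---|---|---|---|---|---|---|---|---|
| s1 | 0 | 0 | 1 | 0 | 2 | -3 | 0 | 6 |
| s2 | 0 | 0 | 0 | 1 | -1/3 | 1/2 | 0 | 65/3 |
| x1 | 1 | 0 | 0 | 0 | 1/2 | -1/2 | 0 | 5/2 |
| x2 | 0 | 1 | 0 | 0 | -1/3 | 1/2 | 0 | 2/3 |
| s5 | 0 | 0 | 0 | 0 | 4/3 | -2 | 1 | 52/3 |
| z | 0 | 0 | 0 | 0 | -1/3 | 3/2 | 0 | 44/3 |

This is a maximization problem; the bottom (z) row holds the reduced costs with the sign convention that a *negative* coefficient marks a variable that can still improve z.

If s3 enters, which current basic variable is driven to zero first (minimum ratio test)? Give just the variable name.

s1

Ratios: row 1 (s1): 6/2 = 3; row 2 (s2): entry -1/3 ≤ 0, skip; row 3 (x1): (5/2)/(1/2) = 5; row 4 (x2): entry -1/3 ≤ 0, skip; row 5 (s5): (52/3)/(4/3) = 13.
Minimum ratio 3 is in the s1 row, so s1 leaves.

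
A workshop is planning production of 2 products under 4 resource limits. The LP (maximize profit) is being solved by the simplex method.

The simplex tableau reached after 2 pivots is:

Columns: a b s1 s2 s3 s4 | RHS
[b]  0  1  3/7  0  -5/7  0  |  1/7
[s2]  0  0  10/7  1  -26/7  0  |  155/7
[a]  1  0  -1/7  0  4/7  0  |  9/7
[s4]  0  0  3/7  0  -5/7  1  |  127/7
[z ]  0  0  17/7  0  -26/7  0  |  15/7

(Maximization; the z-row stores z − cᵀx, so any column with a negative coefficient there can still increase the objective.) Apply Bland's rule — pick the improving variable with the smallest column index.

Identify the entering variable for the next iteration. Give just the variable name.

s3

Objective-row coefficients: a: 0, b: 0, s1: 17/7, s2: 0, s3: -26/7, s4: 0.
Improving columns: s3. Bland's rule picks the smallest column index → s3.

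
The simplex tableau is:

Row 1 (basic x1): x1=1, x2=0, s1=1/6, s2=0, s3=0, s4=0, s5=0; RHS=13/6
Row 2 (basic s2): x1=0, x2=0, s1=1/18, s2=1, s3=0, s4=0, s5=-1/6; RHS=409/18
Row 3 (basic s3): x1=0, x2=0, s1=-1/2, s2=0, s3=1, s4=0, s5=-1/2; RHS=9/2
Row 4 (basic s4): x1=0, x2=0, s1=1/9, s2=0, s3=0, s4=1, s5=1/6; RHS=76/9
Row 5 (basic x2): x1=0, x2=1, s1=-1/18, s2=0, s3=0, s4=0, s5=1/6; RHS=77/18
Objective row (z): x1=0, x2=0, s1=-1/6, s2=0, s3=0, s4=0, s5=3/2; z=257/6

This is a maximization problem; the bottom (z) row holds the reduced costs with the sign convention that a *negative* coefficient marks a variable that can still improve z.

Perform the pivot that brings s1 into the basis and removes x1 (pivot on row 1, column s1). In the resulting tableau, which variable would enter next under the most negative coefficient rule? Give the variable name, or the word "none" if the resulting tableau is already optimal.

none

Pivot element 1/6. New z-row = old z-row − (-1/6)·(row 1/(1/6)).
Updated z-row coefficients: x1: 1, x2: 0, s1: 0, s2: 0, s3: 0, s4: 0, s5: 3/2.
No coefficient is strictly negative; the tableau after this pivot is optimal.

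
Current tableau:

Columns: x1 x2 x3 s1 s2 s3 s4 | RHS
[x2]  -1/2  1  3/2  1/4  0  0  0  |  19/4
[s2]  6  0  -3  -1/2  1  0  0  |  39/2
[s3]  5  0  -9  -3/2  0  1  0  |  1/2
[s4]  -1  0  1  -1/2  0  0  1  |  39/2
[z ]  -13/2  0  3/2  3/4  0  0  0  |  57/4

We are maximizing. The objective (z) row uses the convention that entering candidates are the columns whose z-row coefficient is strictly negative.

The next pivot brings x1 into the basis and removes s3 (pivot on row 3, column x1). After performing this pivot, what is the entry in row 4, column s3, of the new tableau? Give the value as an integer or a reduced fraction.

1/5

Pivot element is row 3, column x1: 5.
Normalize row 3: new (row 3, s3) = 1/5 = 1/5.
row 4 ← row 4 − (-1)·(new row 3): 0 − (-1)·(1/5) = 1/5.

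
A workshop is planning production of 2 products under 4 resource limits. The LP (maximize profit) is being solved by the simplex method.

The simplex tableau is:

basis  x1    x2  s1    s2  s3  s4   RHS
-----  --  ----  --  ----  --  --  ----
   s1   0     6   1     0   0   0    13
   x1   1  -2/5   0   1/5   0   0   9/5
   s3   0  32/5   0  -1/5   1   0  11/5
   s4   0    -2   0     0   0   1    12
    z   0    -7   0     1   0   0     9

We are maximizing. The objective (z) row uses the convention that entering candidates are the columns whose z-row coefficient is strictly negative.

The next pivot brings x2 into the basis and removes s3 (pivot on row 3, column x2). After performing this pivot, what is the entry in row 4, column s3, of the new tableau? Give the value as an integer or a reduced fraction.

5/16

Pivot element is row 3, column x2: 32/5.
Normalize row 3: new (row 3, s3) = 1/(32/5) = 5/32.
row 4 ← row 4 − (-2)·(new row 3): 0 − (-2)·(5/32) = 5/16.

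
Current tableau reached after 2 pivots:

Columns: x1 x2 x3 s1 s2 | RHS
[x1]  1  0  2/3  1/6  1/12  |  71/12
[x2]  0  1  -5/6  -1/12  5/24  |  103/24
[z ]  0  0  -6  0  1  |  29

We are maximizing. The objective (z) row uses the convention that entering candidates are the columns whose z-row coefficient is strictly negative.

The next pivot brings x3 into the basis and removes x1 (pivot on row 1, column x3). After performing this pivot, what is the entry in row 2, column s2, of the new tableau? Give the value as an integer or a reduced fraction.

Pivot element is row 1, column x3: 2/3.
Normalize row 1: new (row 1, s2) = (1/12)/(2/3) = 1/8.
row 2 ← row 2 − (-5/6)·(new row 1): 5/24 − (-5/6)·(1/8) = 5/16.

5/16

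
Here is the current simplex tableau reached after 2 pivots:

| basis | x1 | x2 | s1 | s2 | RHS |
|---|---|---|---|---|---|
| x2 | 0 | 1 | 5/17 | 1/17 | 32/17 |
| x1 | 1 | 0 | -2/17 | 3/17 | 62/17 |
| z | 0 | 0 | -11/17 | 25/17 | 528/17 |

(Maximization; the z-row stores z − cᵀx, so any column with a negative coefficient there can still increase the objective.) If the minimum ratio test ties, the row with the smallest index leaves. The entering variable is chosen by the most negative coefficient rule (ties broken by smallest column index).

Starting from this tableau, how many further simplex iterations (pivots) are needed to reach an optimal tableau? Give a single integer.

1

pivot: s1 in, x2 out → z = 176/5
No improving column remains; optimal.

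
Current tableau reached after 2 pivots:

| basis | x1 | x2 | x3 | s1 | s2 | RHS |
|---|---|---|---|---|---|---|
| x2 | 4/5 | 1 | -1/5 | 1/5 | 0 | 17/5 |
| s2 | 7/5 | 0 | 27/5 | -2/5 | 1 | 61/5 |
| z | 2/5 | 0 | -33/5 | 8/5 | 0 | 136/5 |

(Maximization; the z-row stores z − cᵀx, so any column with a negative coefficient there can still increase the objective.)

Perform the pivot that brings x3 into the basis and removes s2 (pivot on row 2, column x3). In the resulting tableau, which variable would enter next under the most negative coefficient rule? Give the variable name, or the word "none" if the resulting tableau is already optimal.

none

Pivot element 27/5. New z-row = old z-row − (-33/5)·(row 2/(27/5)).
Updated z-row coefficients: x1: 19/9, x2: 0, x3: 0, s1: 10/9, s2: 11/9.
No coefficient is strictly negative; the tableau after this pivot is optimal.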